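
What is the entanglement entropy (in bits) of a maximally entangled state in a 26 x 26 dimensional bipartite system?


For a maximally entangled state in d x d:
S = log2(d) = log2(26)
= 4.7004

4.7004


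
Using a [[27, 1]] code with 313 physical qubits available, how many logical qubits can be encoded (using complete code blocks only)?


Each code block uses 27 physical qubits for 1 logical qubit(s).
Number of complete blocks = floor(313 / 27) = 11
Logical qubits = 11 * 1
= 11

11


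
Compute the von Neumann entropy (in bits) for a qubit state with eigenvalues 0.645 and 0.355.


S = -p*log2(p) - (1-p)*log2(1-p)
p = 0.6450, 1-p = 0.3550
= -0.6450 * log2(0.6450) - 0.3550 * log2(0.3550)
= -(-0.4080) - (-0.5304)
= 0.9385

0.9385


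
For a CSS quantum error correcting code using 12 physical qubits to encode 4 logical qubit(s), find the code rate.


Code rate R = k/n
= 4/12
= 0.3333

0.3333


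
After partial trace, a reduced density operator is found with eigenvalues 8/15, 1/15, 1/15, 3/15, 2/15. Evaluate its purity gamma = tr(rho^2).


tr(rho^2) = sum of eigenvalues squared
= (8/15)^2 + (1/15)^2 + (1/15)^2 + (3/15)^2 + (2/15)^2
= (64 + 1 + 1 + 9 + 4) / 225
= 79/225
= 0.3511

0.3511


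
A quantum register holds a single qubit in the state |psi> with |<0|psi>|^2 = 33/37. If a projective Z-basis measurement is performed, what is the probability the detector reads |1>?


|alpha|^2 = 33/37 = 0.8919
|beta|^2 = 1 - 33/37 = 4/37 = 0.1081
P(|1>) = |beta|^2 = 0.1081

0.1081


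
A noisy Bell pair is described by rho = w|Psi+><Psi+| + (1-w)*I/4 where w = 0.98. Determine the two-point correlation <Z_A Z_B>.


|Psi+> = (|01> + |10>)/sqrt(2)
For the pure Bell state, <Z_A Z_B> = -1 (Bell-state Pauli correlator).
The maximally-mixed part I/4 has tr(I/4 * P tensor P) = 0 for any traceless Pauli P.
So <Z_A Z_B>_rho = w * (-1) + (1 - w) * 0
= 0.98 * (-1)
= -0.9800

-0.9800


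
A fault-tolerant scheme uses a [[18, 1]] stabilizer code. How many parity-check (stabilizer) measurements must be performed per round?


For an [[n,k]] stabilizer code:
Number of stabilizer generators = n - k
= 18 - 1
= 17

17


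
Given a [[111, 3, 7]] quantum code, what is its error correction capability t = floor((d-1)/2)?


Code parameters: [[111, 3, 7]], distance d = 7.
Number of correctable errors = floor((d-1)/2)
= floor((7 - 1)/2)
= floor(6/2)
= 3

3


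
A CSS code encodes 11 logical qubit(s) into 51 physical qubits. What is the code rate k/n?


Code rate R = k/n
= 11/51
= 0.2157

0.2157


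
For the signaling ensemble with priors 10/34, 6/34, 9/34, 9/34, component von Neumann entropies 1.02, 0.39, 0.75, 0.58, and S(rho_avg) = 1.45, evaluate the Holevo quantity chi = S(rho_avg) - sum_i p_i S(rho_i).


chi = S(rho) - sum_i p_i * S(rho_i)
Weighted entropy = 10/34 * 1.02 + 6/34 * 0.39 + 9/34 * 0.75 + 9/34 * 0.58
= 0.7209
chi = 1.45 - 0.7209
= 0.7291

0.7291


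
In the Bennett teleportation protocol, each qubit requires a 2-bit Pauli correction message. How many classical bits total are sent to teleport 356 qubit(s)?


Quantum teleportation requires 2 classical bits per qubit teleported.
356 qubit(s) -> 2 * 356 = 712 classical bits

712


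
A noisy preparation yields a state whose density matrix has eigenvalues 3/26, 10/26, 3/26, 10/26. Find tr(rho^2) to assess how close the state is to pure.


tr(rho^2) = sum of eigenvalues squared
= (3/26)^2 + (10/26)^2 + (3/26)^2 + (10/26)^2
= (9 + 100 + 9 + 100) / 676
= 218/676
= 0.3225

0.3225


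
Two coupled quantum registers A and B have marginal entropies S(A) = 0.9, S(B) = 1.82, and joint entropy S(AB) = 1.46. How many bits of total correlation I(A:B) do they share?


I(A:B) = S(A) + S(B) - S(AB)
= 0.9 + 1.82 - 1.46
= 1.2600

1.2600


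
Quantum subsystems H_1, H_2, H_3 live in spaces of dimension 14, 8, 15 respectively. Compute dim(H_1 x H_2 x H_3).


dim(H_1 x H_2 x H_3) = 14 * 8 * 15
= 112 * 15
= 1680

1680


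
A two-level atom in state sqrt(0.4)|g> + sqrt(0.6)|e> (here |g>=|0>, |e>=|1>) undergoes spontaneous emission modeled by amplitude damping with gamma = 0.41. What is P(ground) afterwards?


For amplitude damping with parameter gamma on state sqrt(a)|0> + sqrt(b)|1>:
alpha^2 = 0.4, beta^2 = 0.6
P(|0>) = alpha^2 + gamma * beta^2
= 0.4 + 0.41 * 0.6
= 0.4 + 0.2460
= 0.6460

0.6460


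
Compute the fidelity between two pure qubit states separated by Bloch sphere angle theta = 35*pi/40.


For states separated by angle theta on Bloch sphere:
F = cos^2(theta/2)
theta = 35*pi/40 = 2.7489
theta/2 = 1.3744
cos(theta/2) = 0.1951
F = 0.0381

0.0381


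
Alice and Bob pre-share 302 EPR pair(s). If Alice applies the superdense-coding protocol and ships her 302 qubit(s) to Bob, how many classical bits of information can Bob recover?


Superdense coding allows 2 classical bits per shared entangled pair.
302 pair(s) -> 2 * 302 = 604 classical bits

604


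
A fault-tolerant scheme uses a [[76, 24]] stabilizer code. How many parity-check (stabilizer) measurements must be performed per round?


For an [[n,k]] stabilizer code:
Number of stabilizer generators = n - k
= 76 - 24
= 52

52


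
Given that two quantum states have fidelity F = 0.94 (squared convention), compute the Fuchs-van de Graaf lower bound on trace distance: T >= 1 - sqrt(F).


Fuchs-van de Graaf (squared-fidelity convention): 1 - sqrt(F) <= T <= sqrt(1 - F).
Lower bound: T >= 1 - sqrt(F)
sqrt(F) = sqrt(0.94) = 0.9695
T >= 1 - 0.9695
T >= 0.0305

0.0305


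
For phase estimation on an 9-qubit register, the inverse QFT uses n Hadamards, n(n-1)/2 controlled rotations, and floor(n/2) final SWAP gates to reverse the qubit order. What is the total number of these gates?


Hadamard gates: 9
Controlled rotations: n*(n-1)/2 = 9*8/2 = 36
SWAP gates: floor(n/2) = floor(9/2) = 4
Total = 9 + 36 + 4
= 49

49


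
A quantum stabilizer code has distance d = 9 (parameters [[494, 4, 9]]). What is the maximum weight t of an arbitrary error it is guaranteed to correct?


Code parameters: [[494, 4, 9]], distance d = 9.
Number of correctable errors = floor((d-1)/2)
= floor((9 - 1)/2)
= floor(8/2)
= 4

4


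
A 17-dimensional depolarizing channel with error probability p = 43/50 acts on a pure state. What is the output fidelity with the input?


F = (1-p) + p/d
= (1 - 0.8600) + 0.8600/17
= 0.1400 + 0.0506
= 0.1906

0.1906


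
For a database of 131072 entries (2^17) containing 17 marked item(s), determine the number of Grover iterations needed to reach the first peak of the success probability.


After j Grover iterations the success probability is P(j) = sin^2((2j+1)*theta), where sin(theta) = sqrt(k/N).
N = 2^17 = 131072, k = 17
sin(theta) = sqrt(k/N) = 0.01138857792
theta = arcsin(sqrt(k/N)) = 0.01138882412 rad
P(j) reaches its first maximum when (2j+1)*theta is as close as possible to pi/2, i.e. j = round(pi/(4*theta) - 1/2).
pi/(4*theta) - 1/2 = 68.4622
(For comparison, the common estimate pi/4 * sqrt(N/k) = 68.9637; the exact maximiser is used here.)
Optimal iterations = 68

68


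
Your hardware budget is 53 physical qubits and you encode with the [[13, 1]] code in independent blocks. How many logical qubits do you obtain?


Each code block uses 13 physical qubits for 1 logical qubit(s).
Number of complete blocks = floor(53 / 13) = 4
Logical qubits = 4 * 1
= 4

4


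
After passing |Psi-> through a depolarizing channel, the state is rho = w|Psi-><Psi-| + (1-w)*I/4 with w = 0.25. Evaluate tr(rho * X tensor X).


|Psi-> = (|01> - |10>)/sqrt(2)
For the pure Bell state, <X_A X_B> = -1 (Bell-state Pauli correlator).
The maximally-mixed part I/4 has tr(I/4 * P tensor P) = 0 for any traceless Pauli P.
So <X_A X_B>_rho = w * (-1) + (1 - w) * 0
= 0.25 * (-1)
= -0.2500

-0.2500


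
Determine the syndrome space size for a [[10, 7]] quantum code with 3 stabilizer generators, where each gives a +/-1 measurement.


Each stabilizer generator gives a binary (+1 or -1) measurement outcome.
With 3 independent generators:
Total syndromes = 2^3
= 8

8


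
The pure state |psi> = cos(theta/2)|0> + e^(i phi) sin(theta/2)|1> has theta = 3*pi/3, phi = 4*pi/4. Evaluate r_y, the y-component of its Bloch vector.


theta = 3.1416, phi = 3.1416
r_y = sin(theta)*sin(phi) = 0.0000 * 0.0000
r_y = 0.0000

0.0000


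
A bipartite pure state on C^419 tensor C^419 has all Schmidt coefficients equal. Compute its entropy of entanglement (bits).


For a maximally entangled state in d x d:
S = log2(d) = log2(419)
= 8.7108

8.7108


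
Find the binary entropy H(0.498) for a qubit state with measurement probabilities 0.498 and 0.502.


S = -p*log2(p) - (1-p)*log2(1-p)
p = 0.4980, 1-p = 0.5020
= -0.4980 * log2(0.4980) - 0.5020 * log2(0.5020)
= -(-0.5009) - (-0.4991)
= 1.0000

1.0000


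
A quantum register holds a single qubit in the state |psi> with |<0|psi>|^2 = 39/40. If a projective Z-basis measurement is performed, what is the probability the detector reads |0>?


|alpha|^2 = 39/40 = 0.9750
|beta|^2 = 1 - 39/40 = 1/40 = 0.0250
P(|0>) = |alpha|^2 = 0.9750

0.9750


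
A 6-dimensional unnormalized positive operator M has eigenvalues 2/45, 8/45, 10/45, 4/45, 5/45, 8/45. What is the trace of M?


tr(M) = sum of eigenvalues
= 2/45 + 8/45 + 10/45 + 4/45 + 5/45 + 8/45
= 37/45
= 0.8222

0.8222


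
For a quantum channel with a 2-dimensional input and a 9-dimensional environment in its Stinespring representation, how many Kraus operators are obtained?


Tracing out the environment in an orthonormal basis {|i>_E} gives Kraus operators K_i = <i|_E U |0>_E.
Number of Kraus operators = dim(H_env) = d_env
= 9

9


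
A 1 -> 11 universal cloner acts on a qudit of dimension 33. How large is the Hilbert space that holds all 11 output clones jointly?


Output space = H^(tensor 11) where dim(H) = 33
dim = 33^11
= 1089 (after 2 factors)
= 35937 (after 3 factors)
= 1185921 (after 4 factors)
= 39135393 (after 5 factors)
= 1291467969 (after 6 factors)
= 42618442977 (after 7 factors)
= 1406408618241 (after 8 factors)
= 46411484401953 (after 9 factors)
= 1531578985264449 (after 10 factors)
= 50542106513726817 (after 11 factors)
= 50542106513726817

50542106513726817


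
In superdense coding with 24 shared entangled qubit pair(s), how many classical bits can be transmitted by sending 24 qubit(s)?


Superdense coding allows 2 classical bits per shared entangled pair.
24 pair(s) -> 2 * 24 = 48 classical bits

48


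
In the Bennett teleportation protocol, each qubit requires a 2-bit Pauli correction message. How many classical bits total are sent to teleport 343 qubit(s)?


Quantum teleportation requires 2 classical bits per qubit teleported.
343 qubit(s) -> 2 * 343 = 686 classical bits

686


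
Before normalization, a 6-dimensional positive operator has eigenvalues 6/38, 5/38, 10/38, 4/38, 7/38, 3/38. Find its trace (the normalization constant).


tr(M) = sum of eigenvalues
= 6/38 + 5/38 + 10/38 + 4/38 + 7/38 + 3/38
= 35/38
= 0.9211

0.9211


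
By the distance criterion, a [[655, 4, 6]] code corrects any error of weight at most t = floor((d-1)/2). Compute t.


Code parameters: [[655, 4, 6]], distance d = 6.
Number of correctable errors = floor((d-1)/2)
= floor((6 - 1)/2)
= floor(5/2)
= 2

2


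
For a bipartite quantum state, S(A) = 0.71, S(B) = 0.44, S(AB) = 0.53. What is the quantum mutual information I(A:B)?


I(A:B) = S(A) + S(B) - S(AB)
= 0.71 + 0.44 - 0.53
= 0.6200

0.6200


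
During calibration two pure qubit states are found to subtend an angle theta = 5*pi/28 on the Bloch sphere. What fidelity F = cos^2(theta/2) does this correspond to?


For states separated by angle theta on Bloch sphere:
F = cos^2(theta/2)
theta = 5*pi/28 = 0.5610
theta/2 = 0.2805
cos(theta/2) = 0.9609
F = 0.9234

0.9234


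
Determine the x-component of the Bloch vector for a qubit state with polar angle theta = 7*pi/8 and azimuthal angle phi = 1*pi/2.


theta = 2.7489, phi = 1.5708
r_x = sin(theta)*cos(phi) = 0.3827 * 0.0000
r_x = 0.0000

0.0000


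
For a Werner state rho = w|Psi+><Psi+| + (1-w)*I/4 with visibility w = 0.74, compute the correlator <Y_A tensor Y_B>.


|Psi+> = (|01> + |10>)/sqrt(2)
For the pure Bell state, <Y_A Y_B> = +1 (Bell-state Pauli correlator).
The maximally-mixed part I/4 has tr(I/4 * P tensor P) = 0 for any traceless Pauli P.
So <Y_A Y_B>_rho = w * (+1) + (1 - w) * 0
= 0.74 * (+1)
= 0.7400

0.7400


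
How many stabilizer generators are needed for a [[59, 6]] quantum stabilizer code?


For an [[n,k]] stabilizer code:
Number of stabilizer generators = n - k
= 59 - 6
= 53

53


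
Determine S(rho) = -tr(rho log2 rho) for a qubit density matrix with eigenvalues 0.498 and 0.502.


S = -p*log2(p) - (1-p)*log2(1-p)
p = 0.4980, 1-p = 0.5020
= -0.4980 * log2(0.4980) - 0.5020 * log2(0.5020)
= -(-0.5009) - (-0.4991)
= 1.0000

1.0000


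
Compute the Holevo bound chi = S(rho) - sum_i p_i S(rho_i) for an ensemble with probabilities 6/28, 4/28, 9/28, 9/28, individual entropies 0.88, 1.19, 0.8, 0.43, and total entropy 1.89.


chi = S(rho) - sum_i p_i * S(rho_i)
Weighted entropy = 6/28 * 0.88 + 4/28 * 1.19 + 9/28 * 0.8 + 9/28 * 0.43
= 0.7539
chi = 1.89 - 0.7539
= 1.1361

1.1361


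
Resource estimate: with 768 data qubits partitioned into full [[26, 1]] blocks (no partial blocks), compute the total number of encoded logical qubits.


Each code block uses 26 physical qubits for 1 logical qubit(s).
Number of complete blocks = floor(768 / 26) = 29
Logical qubits = 29 * 1
= 29

29


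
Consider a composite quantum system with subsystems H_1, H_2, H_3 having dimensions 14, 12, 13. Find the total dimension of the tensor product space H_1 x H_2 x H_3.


dim(H_1 x H_2 x H_3) = 14 * 12 * 13
= 168 * 13
= 2184

2184


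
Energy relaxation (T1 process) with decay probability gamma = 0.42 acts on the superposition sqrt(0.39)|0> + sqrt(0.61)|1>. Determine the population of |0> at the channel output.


For amplitude damping with parameter gamma on state sqrt(a)|0> + sqrt(b)|1>:
alpha^2 = 0.39, beta^2 = 0.61
P(|0>) = alpha^2 + gamma * beta^2
= 0.39 + 0.42 * 0.61
= 0.39 + 0.2562
= 0.6462

0.6462


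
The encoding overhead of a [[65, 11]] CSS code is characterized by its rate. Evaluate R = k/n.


Code rate R = k/n
= 11/65
= 0.1692

0.1692


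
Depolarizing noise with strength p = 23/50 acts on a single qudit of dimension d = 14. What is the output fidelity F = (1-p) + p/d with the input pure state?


F = (1-p) + p/d
= (1 - 0.4600) + 0.4600/14
= 0.5400 + 0.0329
= 0.5729

0.5729


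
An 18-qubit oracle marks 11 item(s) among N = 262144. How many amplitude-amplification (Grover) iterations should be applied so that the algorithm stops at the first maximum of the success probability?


After j Grover iterations the success probability is P(j) = sin^2((2j+1)*theta), where sin(theta) = sqrt(k/N).
N = 2^18 = 262144, k = 11
sin(theta) = sqrt(k/N) = 0.006477782794
theta = arcsin(sqrt(k/N)) = 0.006477828098 rad
P(j) reaches its first maximum when (2j+1)*theta is as close as possible to pi/2, i.e. j = round(pi/(4*theta) - 1/2).
pi/(4*theta) - 1/2 = 120.7441
(For comparison, the common estimate pi/4 * sqrt(N/k) = 121.2449; the exact maximiser is used here.)
Optimal iterations = 121

121


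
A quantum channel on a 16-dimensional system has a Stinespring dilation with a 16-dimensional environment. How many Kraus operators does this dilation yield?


Tracing out the environment in an orthonormal basis {|i>_E} gives Kraus operators K_i = <i|_E U |0>_E.
Number of Kraus operators = dim(H_env) = d_env
= 16

16


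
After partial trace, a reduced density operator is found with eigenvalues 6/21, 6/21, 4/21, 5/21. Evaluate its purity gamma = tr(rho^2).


tr(rho^2) = sum of eigenvalues squared
= (6/21)^2 + (6/21)^2 + (4/21)^2 + (5/21)^2
= (36 + 36 + 16 + 25) / 441
= 113/441
= 0.2562

0.2562


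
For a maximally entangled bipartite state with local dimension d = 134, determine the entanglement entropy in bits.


For a maximally entangled state in d x d:
S = log2(d) = log2(134)
= 7.0661

7.0661


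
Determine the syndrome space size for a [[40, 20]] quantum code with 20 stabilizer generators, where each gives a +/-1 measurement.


Each stabilizer generator gives a binary (+1 or -1) measurement outcome.
With 20 independent generators:
Total syndromes = 2^20
= 1048576

1048576


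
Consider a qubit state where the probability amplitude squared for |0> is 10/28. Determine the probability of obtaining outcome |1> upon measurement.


|alpha|^2 = 10/28 = 0.3571
|beta|^2 = 1 - 10/28 = 18/28 = 0.6429
P(|1>) = |beta|^2 = 0.6429

0.6429


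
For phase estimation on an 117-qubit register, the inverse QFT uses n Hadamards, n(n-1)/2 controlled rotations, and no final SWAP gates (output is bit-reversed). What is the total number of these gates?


Hadamard gates: 117
Controlled rotations: n*(n-1)/2 = 117*116/2 = 6786
SWAP gates: 0 (omitted)
Total = 117 + 6786
= 6903

6903


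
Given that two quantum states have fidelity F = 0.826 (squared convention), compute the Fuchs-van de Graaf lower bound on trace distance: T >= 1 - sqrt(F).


Fuchs-van de Graaf (squared-fidelity convention): 1 - sqrt(F) <= T <= sqrt(1 - F).
Lower bound: T >= 1 - sqrt(F)
sqrt(F) = sqrt(0.826) = 0.9088
T >= 1 - 0.9088
T >= 0.0912

0.0912


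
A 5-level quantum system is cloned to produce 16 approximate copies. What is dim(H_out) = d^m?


Output space = H^(tensor 16) where dim(H) = 5
dim = 5^16
= 25 (after 2 factors)
= 125 (after 3 factors)
= 625 (after 4 factors)
= 3125 (after 5 factors)
= 15625 (after 6 factors)
= 78125 (after 7 factors)
= 390625 (after 8 factors)
= 1953125 (after 9 factors)
= 9765625 (after 10 factors)
= 48828125 (after 11 factors)
= 244140625 (after 12 factors)
= 1220703125 (after 13 factors)
= 6103515625 (after 14 factors)
= 30517578125 (after 15 factors)
= 152587890625 (after 16 factors)
= 152587890625

152587890625


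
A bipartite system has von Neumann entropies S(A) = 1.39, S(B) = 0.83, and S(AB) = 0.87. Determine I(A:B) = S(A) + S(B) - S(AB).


I(A:B) = S(A) + S(B) - S(AB)
= 1.39 + 0.83 - 0.87
= 1.3500

1.3500


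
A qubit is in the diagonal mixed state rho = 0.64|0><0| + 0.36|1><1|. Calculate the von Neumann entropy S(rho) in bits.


S = -p*log2(p) - (1-p)*log2(1-p)
p = 0.6400, 1-p = 0.3600
= -0.6400 * log2(0.6400) - 0.3600 * log2(0.3600)
= -(-0.4121) - (-0.5306)
= 0.9427

0.9427


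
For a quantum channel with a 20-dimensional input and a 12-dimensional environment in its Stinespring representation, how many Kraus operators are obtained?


Tracing out the environment in an orthonormal basis {|i>_E} gives Kraus operators K_i = <i|_E U |0>_E.
Number of Kraus operators = dim(H_env) = d_env
= 12

12


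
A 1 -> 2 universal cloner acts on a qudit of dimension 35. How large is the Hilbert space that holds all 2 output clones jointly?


Output space = H^(tensor 2) where dim(H) = 35
dim = 35^2
= 1225

1225


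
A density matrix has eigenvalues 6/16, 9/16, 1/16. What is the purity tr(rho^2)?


tr(rho^2) = sum of eigenvalues squared
= (6/16)^2 + (9/16)^2 + (1/16)^2
= (36 + 81 + 1) / 256
= 118/256
= 0.4609

0.4609


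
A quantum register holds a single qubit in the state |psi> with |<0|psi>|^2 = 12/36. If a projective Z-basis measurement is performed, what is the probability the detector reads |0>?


|alpha|^2 = 12/36 = 0.3333
|beta|^2 = 1 - 12/36 = 24/36 = 0.6667
P(|0>) = |alpha|^2 = 0.3333

0.3333


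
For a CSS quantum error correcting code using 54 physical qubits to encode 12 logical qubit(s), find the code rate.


Code rate R = k/n
= 12/54
= 0.2222

0.2222


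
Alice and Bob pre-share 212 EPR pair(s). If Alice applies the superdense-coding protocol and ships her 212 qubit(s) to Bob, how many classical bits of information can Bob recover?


Superdense coding allows 2 classical bits per shared entangled pair.
212 pair(s) -> 2 * 212 = 424 classical bits

424


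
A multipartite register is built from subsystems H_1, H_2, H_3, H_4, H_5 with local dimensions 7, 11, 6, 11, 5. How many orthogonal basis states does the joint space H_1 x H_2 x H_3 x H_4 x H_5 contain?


dim(H_1 x H_2 x H_3 x H_4 x H_5) = 7 * 11 * 6 * 11 * 5
= 77 * 6 * 11 * 5
= 462 * 11 * 5
= 5082 * 5
= 25410

25410


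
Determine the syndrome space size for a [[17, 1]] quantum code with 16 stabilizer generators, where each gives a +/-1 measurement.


Each stabilizer generator gives a binary (+1 or -1) measurement outcome.
With 16 independent generators:
Total syndromes = 2^16
= 65536

65536


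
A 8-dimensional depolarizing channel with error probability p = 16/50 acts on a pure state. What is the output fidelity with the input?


F = (1-p) + p/d
= (1 - 0.3200) + 0.3200/8
= 0.6800 + 0.0400
= 0.7200

0.7200


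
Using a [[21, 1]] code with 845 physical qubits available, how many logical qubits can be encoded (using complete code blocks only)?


Each code block uses 21 physical qubits for 1 logical qubit(s).
Number of complete blocks = floor(845 / 21) = 40
Logical qubits = 40 * 1
= 40

40


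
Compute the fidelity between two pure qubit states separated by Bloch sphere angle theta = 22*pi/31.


For states separated by angle theta on Bloch sphere:
F = cos^2(theta/2)
theta = 22*pi/31 = 2.2295
theta/2 = 1.1148
cos(theta/2) = 0.4404
F = 0.1939

0.1939


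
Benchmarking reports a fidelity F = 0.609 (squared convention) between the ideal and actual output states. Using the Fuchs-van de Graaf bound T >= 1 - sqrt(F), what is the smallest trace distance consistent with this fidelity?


Fuchs-van de Graaf (squared-fidelity convention): 1 - sqrt(F) <= T <= sqrt(1 - F).
Lower bound: T >= 1 - sqrt(F)
sqrt(F) = sqrt(0.609) = 0.7804
T >= 1 - 0.7804
T >= 0.2196

0.2196


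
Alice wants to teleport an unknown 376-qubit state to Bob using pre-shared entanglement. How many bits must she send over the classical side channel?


Quantum teleportation requires 2 classical bits per qubit teleported.
376 qubit(s) -> 2 * 376 = 752 classical bits

752


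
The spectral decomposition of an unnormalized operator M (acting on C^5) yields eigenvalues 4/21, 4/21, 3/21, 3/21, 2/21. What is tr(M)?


tr(M) = sum of eigenvalues
= 4/21 + 4/21 + 3/21 + 3/21 + 2/21
= 16/21
= 0.7619

0.7619


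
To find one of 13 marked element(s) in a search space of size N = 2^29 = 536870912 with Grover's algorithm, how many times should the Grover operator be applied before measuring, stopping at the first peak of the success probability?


After j Grover iterations the success probability is P(j) = sin^2((2j+1)*theta), where sin(theta) = sqrt(k/N).
N = 2^29 = 536870912, k = 13
sin(theta) = sqrt(k/N) = 0.0001556097264
theta = arcsin(sqrt(k/N)) = 0.000155609727 rad
P(j) reaches its first maximum when (2j+1)*theta is as close as possible to pi/2, i.e. j = round(pi/(4*theta) - 1/2).
pi/(4*theta) - 1/2 = 5046.7305
(For comparison, the common estimate pi/4 * sqrt(N/k) = 5047.2305; the exact maximiser is used here.)
Optimal iterations = 5047

5047


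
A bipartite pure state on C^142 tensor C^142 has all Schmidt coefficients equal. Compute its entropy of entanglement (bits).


For a maximally entangled state in d x d:
S = log2(d) = log2(142)
= 7.1497

7.1497


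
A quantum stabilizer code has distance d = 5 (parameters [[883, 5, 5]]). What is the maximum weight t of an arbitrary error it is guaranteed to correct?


Code parameters: [[883, 5, 5]], distance d = 5.
Number of correctable errors = floor((d-1)/2)
= floor((5 - 1)/2)
= floor(4/2)
= 2

2


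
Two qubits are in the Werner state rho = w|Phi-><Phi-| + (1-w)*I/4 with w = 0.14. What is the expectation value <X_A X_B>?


|Phi-> = (|00> - |11>)/sqrt(2)
For the pure Bell state, <X_A X_B> = -1 (Bell-state Pauli correlator).
The maximally-mixed part I/4 has tr(I/4 * P tensor P) = 0 for any traceless Pauli P.
So <X_A X_B>_rho = w * (-1) + (1 - w) * 0
= 0.14 * (-1)
= -0.1400

-0.1400


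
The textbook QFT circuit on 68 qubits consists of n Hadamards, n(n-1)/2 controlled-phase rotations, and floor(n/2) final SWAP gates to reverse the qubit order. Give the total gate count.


Hadamard gates: 68
Controlled rotations: n*(n-1)/2 = 68*67/2 = 2278
SWAP gates: floor(n/2) = floor(68/2) = 34
Total = 68 + 2278 + 34
= 2380

2380


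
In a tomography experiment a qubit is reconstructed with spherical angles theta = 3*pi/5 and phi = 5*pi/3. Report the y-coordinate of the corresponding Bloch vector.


theta = 1.8850, phi = 5.2360
r_y = sin(theta)*sin(phi) = 0.9511 * -0.8660
r_y = -0.8236

-0.8236


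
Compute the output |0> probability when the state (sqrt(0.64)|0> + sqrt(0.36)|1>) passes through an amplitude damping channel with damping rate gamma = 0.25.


For amplitude damping with parameter gamma on state sqrt(a)|0> + sqrt(b)|1>:
alpha^2 = 0.64, beta^2 = 0.36
P(|0>) = alpha^2 + gamma * beta^2
= 0.64 + 0.25 * 0.36
= 0.64 + 0.0900
= 0.7300

0.7300


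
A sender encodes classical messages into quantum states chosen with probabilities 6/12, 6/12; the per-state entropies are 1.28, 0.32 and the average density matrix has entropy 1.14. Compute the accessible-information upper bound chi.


chi = S(rho) - sum_i p_i * S(rho_i)
Weighted entropy = 6/12 * 1.28 + 6/12 * 0.32
= 0.8000
chi = 1.14 - 0.8000
= 0.3400

0.3400


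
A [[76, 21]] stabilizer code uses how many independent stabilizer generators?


For an [[n,k]] stabilizer code:
Number of stabilizer generators = n - k
= 76 - 21
= 55

55


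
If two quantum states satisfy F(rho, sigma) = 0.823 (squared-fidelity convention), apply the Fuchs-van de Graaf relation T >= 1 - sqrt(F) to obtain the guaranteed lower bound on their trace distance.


Fuchs-van de Graaf (squared-fidelity convention): 1 - sqrt(F) <= T <= sqrt(1 - F).
Lower bound: T >= 1 - sqrt(F)
sqrt(F) = sqrt(0.823) = 0.9072
T >= 1 - 0.9072
T >= 0.0928

0.0928


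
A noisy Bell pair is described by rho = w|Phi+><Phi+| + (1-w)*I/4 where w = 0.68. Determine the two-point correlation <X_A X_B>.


|Phi+> = (|00> + |11>)/sqrt(2)
For the pure Bell state, <X_A X_B> = +1 (Bell-state Pauli correlator).
The maximally-mixed part I/4 has tr(I/4 * P tensor P) = 0 for any traceless Pauli P.
So <X_A X_B>_rho = w * (+1) + (1 - w) * 0
= 0.68 * (+1)
= 0.6800

0.6800


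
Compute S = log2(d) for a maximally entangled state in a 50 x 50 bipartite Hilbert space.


For a maximally entangled state in d x d:
S = log2(d) = log2(50)
= 5.6439

5.6439


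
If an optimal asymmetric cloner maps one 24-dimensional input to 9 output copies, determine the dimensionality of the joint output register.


Output space = H^(tensor 9) where dim(H) = 24
dim = 24^9
= 576 (after 2 factors)
= 13824 (after 3 factors)
= 331776 (after 4 factors)
= 7962624 (after 5 factors)
= 191102976 (after 6 factors)
= 4586471424 (after 7 factors)
= 110075314176 (after 8 factors)
= 2641807540224 (after 9 factors)
= 2641807540224

2641807540224


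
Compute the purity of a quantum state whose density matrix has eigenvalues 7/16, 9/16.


tr(rho^2) = sum of eigenvalues squared
= (7/16)^2 + (9/16)^2
= (49 + 81) / 256
= 130/256
= 0.5078

0.5078


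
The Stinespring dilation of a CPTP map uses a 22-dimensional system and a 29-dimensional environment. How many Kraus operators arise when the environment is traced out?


Tracing out the environment in an orthonormal basis {|i>_E} gives Kraus operators K_i = <i|_E U |0>_E.
Number of Kraus operators = dim(H_env) = d_env
= 29

29


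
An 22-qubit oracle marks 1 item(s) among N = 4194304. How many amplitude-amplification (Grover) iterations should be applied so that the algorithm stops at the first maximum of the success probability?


After j Grover iterations the success probability is P(j) = sin^2((2j+1)*theta), where sin(theta) = sqrt(k/N).
N = 2^22 = 4194304, k = 1
sin(theta) = sqrt(k/N) = 0.00048828125
theta = arcsin(sqrt(k/N)) = 0.0004882812694 rad
P(j) reaches its first maximum when (2j+1)*theta is as close as possible to pi/2, i.e. j = round(pi/(4*theta) - 1/2).
pi/(4*theta) - 1/2 = 1607.9954
(For comparison, the common estimate pi/4 * sqrt(N/k) = 1608.4954; the exact maximiser is used here.)
Optimal iterations = 1608

1608


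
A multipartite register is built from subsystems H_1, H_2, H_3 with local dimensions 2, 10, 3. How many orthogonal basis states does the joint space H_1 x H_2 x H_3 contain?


dim(H_1 x H_2 x H_3) = 2 * 10 * 3
= 20 * 3
= 60

60


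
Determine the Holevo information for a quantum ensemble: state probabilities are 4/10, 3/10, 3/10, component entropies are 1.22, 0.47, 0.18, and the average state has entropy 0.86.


chi = S(rho) - sum_i p_i * S(rho_i)
Weighted entropy = 4/10 * 1.22 + 3/10 * 0.47 + 3/10 * 0.18
= 0.6830
chi = 0.86 - 0.6830
= 0.1770

0.1770


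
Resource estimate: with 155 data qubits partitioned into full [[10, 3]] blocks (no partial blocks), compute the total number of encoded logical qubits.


Each code block uses 10 physical qubits for 3 logical qubit(s).
Number of complete blocks = floor(155 / 10) = 15
Logical qubits = 15 * 3
= 45

45


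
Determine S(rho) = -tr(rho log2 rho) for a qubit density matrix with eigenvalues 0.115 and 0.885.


S = -p*log2(p) - (1-p)*log2(1-p)
p = 0.1150, 1-p = 0.8850
= -0.1150 * log2(0.1150) - 0.8850 * log2(0.8850)
= -(-0.3588) - (-0.1560)
= 0.5148

0.5148


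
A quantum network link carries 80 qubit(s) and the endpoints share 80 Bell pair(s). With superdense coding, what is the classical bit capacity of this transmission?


Superdense coding allows 2 classical bits per shared entangled pair.
80 pair(s) -> 2 * 80 = 160 classical bits

160


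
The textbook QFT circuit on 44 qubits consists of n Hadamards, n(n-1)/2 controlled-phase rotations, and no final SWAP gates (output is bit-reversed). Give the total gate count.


Hadamard gates: 44
Controlled rotations: n*(n-1)/2 = 44*43/2 = 946
SWAP gates: 0 (omitted)
Total = 44 + 946
= 990

990


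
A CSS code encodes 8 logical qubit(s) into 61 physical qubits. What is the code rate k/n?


Code rate R = k/n
= 8/61
= 0.1311

0.1311


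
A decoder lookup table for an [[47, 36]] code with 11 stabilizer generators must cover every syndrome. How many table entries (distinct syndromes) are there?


Each stabilizer generator gives a binary (+1 or -1) measurement outcome.
With 11 independent generators:
Total syndromes = 2^11
= 2048

2048


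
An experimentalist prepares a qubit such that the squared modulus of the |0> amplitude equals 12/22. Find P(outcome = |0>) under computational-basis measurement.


|alpha|^2 = 12/22 = 0.5455
|beta|^2 = 1 - 12/22 = 10/22 = 0.4545
P(|0>) = |alpha|^2 = 0.5455

0.5455


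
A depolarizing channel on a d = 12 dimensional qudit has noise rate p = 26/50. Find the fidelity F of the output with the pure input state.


F = (1-p) + p/d
= (1 - 0.5200) + 0.5200/12
= 0.4800 + 0.0433
= 0.5233

0.5233


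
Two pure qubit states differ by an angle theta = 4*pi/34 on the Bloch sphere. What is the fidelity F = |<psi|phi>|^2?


For states separated by angle theta on Bloch sphere:
F = cos^2(theta/2)
theta = 4*pi/34 = 0.3696
theta/2 = 0.1848
cos(theta/2) = 0.9830
F = 0.9662

0.9662


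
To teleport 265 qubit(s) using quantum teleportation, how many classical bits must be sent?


Quantum teleportation requires 2 classical bits per qubit teleported.
265 qubit(s) -> 2 * 265 = 530 classical bits

530


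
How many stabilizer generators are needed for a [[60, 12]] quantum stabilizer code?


For an [[n,k]] stabilizer code:
Number of stabilizer generators = n - k
= 60 - 12
= 48

48


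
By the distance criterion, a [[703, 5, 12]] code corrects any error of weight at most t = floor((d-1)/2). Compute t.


Code parameters: [[703, 5, 12]], distance d = 12.
Number of correctable errors = floor((d-1)/2)
= floor((12 - 1)/2)
= floor(11/2)
= 5

5


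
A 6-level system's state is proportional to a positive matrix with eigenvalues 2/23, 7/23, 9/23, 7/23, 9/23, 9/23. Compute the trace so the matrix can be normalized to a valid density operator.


tr(M) = sum of eigenvalues
= 2/23 + 7/23 + 9/23 + 7/23 + 9/23 + 9/23
= 43/23
= 1.8696

1.8696


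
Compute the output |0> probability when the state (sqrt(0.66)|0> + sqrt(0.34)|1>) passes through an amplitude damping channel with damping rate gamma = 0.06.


For amplitude damping with parameter gamma on state sqrt(a)|0> + sqrt(b)|1>:
alpha^2 = 0.66, beta^2 = 0.34
P(|0>) = alpha^2 + gamma * beta^2
= 0.66 + 0.06 * 0.34
= 0.66 + 0.0204
= 0.6804

0.6804


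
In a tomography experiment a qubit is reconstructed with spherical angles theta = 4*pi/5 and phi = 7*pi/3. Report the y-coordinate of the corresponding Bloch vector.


theta = 2.5133, phi = 7.3304
r_y = sin(theta)*sin(phi) = 0.5878 * 0.8660
r_y = 0.5090

0.5090


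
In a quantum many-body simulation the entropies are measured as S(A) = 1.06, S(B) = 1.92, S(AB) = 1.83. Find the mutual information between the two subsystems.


I(A:B) = S(A) + S(B) - S(AB)
= 1.06 + 1.92 - 1.83
= 1.1500

1.1500


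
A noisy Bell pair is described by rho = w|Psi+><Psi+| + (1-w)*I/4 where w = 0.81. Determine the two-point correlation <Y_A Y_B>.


|Psi+> = (|01> + |10>)/sqrt(2)
For the pure Bell state, <Y_A Y_B> = +1 (Bell-state Pauli correlator).
The maximally-mixed part I/4 has tr(I/4 * P tensor P) = 0 for any traceless Pauli P.
So <Y_A Y_B>_rho = w * (+1) + (1 - w) * 0
= 0.81 * (+1)
= 0.8100

0.8100


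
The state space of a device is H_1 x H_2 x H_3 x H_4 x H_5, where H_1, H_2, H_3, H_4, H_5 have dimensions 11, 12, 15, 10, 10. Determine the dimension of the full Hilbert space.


dim(H_1 x H_2 x H_3 x H_4 x H_5) = 11 * 12 * 15 * 10 * 10
= 132 * 15 * 10 * 10
= 1980 * 10 * 10
= 19800 * 10
= 198000

198000


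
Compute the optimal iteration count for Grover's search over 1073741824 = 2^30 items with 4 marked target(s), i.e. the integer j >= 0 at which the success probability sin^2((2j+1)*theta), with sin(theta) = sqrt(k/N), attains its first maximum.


After j Grover iterations the success probability is P(j) = sin^2((2j+1)*theta), where sin(theta) = sqrt(k/N).
N = 2^30 = 1073741824, k = 4
sin(theta) = sqrt(k/N) = 6.103515625e-05
theta = arcsin(sqrt(k/N)) = 6.103515629e-05 rad
P(j) reaches its first maximum when (2j+1)*theta is as close as possible to pi/2, i.e. j = round(pi/(4*theta) - 1/2).
pi/(4*theta) - 1/2 = 12867.4635
(For comparison, the common estimate pi/4 * sqrt(N/k) = 12867.9635; the exact maximiser is used here.)
Optimal iterations = 12867

12867


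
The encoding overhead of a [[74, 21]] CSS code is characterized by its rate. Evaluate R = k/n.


Code rate R = k/n
= 21/74
= 0.2838

0.2838


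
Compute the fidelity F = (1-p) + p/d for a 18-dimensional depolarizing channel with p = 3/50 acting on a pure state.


F = (1-p) + p/d
= (1 - 0.0600) + 0.0600/18
= 0.9400 + 0.0033
= 0.9433

0.9433


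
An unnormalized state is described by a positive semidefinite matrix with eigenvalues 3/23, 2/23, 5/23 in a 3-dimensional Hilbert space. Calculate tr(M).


tr(M) = sum of eigenvalues
= 3/23 + 2/23 + 5/23
= 10/23
= 0.4348

0.4348


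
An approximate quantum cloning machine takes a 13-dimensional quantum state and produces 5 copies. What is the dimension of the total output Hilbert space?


Output space = H^(tensor 5) where dim(H) = 13
dim = 13^5
= 169 (after 2 factors)
= 2197 (after 3 factors)
= 28561 (after 4 factors)
= 371293 (after 5 factors)
= 371293

371293


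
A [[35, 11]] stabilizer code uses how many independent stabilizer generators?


For an [[n,k]] stabilizer code:
Number of stabilizer generators = n - k
= 35 - 11
= 24

24


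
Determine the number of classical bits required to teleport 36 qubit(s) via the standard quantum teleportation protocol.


Quantum teleportation requires 2 classical bits per qubit teleported.
36 qubit(s) -> 2 * 36 = 72 classical bits

72


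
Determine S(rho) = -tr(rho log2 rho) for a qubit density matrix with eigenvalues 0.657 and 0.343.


S = -p*log2(p) - (1-p)*log2(1-p)
p = 0.6570, 1-p = 0.3430
= -0.6570 * log2(0.6570) - 0.3430 * log2(0.3430)
= -(-0.3982) - (-0.5295)
= 0.9277

0.9277


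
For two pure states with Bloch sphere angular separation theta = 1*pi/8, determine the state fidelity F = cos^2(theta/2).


For states separated by angle theta on Bloch sphere:
F = cos^2(theta/2)
theta = 1*pi/8 = 0.3927
theta/2 = 0.1963
cos(theta/2) = 0.9808
F = 0.9619

0.9619


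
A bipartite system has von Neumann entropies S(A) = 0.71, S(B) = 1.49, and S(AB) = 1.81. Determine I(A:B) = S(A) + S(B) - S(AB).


I(A:B) = S(A) + S(B) - S(AB)
= 0.71 + 1.49 - 1.81
= 0.3900

0.3900


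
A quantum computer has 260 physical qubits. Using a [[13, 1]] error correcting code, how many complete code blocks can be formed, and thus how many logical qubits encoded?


Each code block uses 13 physical qubits for 1 logical qubit(s).
Number of complete blocks = floor(260 / 13) = 20
Logical qubits = 20 * 1
= 20

20


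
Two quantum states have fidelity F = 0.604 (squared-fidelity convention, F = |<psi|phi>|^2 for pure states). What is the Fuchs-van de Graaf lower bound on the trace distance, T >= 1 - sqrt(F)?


Fuchs-van de Graaf (squared-fidelity convention): 1 - sqrt(F) <= T <= sqrt(1 - F).
Lower bound: T >= 1 - sqrt(F)
sqrt(F) = sqrt(0.604) = 0.7772
T >= 1 - 0.7772
T >= 0.2228

0.2228


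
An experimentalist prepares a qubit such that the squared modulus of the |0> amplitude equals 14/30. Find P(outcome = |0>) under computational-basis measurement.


|alpha|^2 = 14/30 = 0.4667
|beta|^2 = 1 - 14/30 = 16/30 = 0.5333
P(|0>) = |alpha|^2 = 0.4667

0.4667


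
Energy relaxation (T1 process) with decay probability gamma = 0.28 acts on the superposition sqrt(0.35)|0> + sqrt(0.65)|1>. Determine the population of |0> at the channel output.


For amplitude damping with parameter gamma on state sqrt(a)|0> + sqrt(b)|1>:
alpha^2 = 0.35, beta^2 = 0.65
P(|0>) = alpha^2 + gamma * beta^2
= 0.35 + 0.28 * 0.65
= 0.35 + 0.1820
= 0.5320

0.5320


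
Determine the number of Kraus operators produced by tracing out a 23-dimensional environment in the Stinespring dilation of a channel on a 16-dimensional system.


Tracing out the environment in an orthonormal basis {|i>_E} gives Kraus operators K_i = <i|_E U |0>_E.
Number of Kraus operators = dim(H_env) = d_env
= 23

23


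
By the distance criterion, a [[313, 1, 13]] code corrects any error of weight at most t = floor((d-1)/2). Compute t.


Code parameters: [[313, 1, 13]], distance d = 13.
Number of correctable errors = floor((d-1)/2)
= floor((13 - 1)/2)
= floor(12/2)
= 6

6


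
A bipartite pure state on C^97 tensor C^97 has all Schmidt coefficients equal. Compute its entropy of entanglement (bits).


For a maximally entangled state in d x d:
S = log2(d) = log2(97)
= 6.5999

6.5999


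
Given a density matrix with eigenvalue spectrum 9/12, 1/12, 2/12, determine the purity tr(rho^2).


tr(rho^2) = sum of eigenvalues squared
= (9/12)^2 + (1/12)^2 + (2/12)^2
= (81 + 1 + 4) / 144
= 86/144
= 0.5972

0.5972


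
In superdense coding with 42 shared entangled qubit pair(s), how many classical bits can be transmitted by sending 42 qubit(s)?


Superdense coding allows 2 classical bits per shared entangled pair.
42 pair(s) -> 2 * 42 = 84 classical bits

84


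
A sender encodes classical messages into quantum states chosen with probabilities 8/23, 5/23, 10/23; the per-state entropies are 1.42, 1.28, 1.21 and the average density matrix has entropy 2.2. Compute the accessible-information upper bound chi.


chi = S(rho) - sum_i p_i * S(rho_i)
Weighted entropy = 8/23 * 1.42 + 5/23 * 1.28 + 10/23 * 1.21
= 1.2983
chi = 2.2 - 1.2983
= 0.9017

0.9017


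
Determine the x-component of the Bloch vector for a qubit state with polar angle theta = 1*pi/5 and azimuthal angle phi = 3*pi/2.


theta = 0.6283, phi = 4.7124
r_x = sin(theta)*cos(phi) = 0.5878 * 0.0000
r_x = 0.0000

0.0000
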